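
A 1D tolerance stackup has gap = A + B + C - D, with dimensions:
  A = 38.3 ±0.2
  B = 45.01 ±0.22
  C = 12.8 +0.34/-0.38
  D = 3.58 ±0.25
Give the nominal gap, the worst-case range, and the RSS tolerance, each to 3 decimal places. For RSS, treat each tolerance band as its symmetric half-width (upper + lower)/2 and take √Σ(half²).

Stack each dimension's contribution:
  +A: nom +38.300 → Σnom=38.300; wc +0.200/-0.200 → slack +0.200/-0.200; half-tol=0.200, Σhalf²=0.040000
  +B: nom +45.010 → Σnom=83.310; wc +0.220/-0.220 → slack +0.420/-0.420; half-tol=0.220, Σhalf²=0.088400
  +C: nom +12.800 → Σnom=96.110; wc +0.340/-0.380 → slack +0.760/-0.800; half-tol=0.360, Σhalf²=0.218000
  -D: nom -3.580 → Σnom=92.530; wc +0.250/-0.250 → slack +1.010/-1.050; half-tol=0.250, Σhalf²=0.280500
Nominal = 92.530. Worst-case = [92.530 - 1.050, 92.530 + 1.010] = [91.480, 93.540]. RSS = √0.280500 = 0.530.

nominal=92.530 wc=[91.480,93.540] rss=0.530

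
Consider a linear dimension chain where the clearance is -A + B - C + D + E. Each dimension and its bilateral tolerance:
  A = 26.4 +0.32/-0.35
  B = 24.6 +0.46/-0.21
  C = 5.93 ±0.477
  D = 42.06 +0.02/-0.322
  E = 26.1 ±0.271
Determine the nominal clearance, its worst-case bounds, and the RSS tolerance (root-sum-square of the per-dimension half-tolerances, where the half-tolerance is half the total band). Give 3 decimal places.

nominal=60.430 wc=[58.830,62.008] rss=0.745

Stack each dimension's contribution:
  -A: nom -26.400 → Σnom=-26.400; wc +0.350/-0.320 → slack +0.350/-0.320; half-tol=0.335, Σhalf²=0.112225
  +B: nom +24.600 → Σnom=-1.800; wc +0.460/-0.210 → slack +0.810/-0.530; half-tol=0.335, Σhalf²=0.224450
  -C: nom -5.930 → Σnom=-7.730; wc +0.477/-0.477 → slack +1.287/-1.007; half-tol=0.477, Σhalf²=0.451979
  +D: nom +42.060 → Σnom=34.330; wc +0.020/-0.322 → slack +1.307/-1.329; half-tol=0.171, Σhalf²=0.481220
  +E: nom +26.100 → Σnom=60.430; wc +0.271/-0.271 → slack +1.578/-1.600; half-tol=0.271, Σhalf²=0.554661
Nominal = 60.430. Worst-case = [60.430 - 1.600, 60.430 + 1.578] = [58.830, 62.008]. RSS = √0.554661 = 0.745.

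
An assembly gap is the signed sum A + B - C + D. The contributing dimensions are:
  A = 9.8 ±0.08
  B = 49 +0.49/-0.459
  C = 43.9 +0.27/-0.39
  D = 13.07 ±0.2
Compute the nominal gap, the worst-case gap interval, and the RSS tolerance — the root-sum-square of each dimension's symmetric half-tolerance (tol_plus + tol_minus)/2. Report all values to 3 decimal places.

Stack each dimension's contribution:
  +A: nom +9.800 → Σnom=9.800; wc +0.080/-0.080 → slack +0.080/-0.080; half-tol=0.080, Σhalf²=0.006400
  +B: nom +49.000 → Σnom=58.800; wc +0.490/-0.459 → slack +0.570/-0.539; half-tol=0.475, Σhalf²=0.231550
  -C: nom -43.900 → Σnom=14.900; wc +0.390/-0.270 → slack +0.960/-0.809; half-tol=0.330, Σhalf²=0.340450
  +D: nom +13.070 → Σnom=27.970; wc +0.200/-0.200 → slack +1.160/-1.009; half-tol=0.200, Σhalf²=0.380450
Nominal = 27.970. Worst-case = [27.970 - 1.009, 27.970 + 1.160] = [26.961, 29.130]. RSS = √0.380450 = 0.617.

nominal=27.970 wc=[26.961,29.130] rss=0.617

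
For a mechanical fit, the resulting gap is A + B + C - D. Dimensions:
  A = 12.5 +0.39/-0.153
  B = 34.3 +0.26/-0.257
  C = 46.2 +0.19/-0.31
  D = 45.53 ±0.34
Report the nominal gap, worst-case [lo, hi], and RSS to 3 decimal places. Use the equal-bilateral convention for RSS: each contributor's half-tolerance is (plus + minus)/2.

nominal=47.470 wc=[46.410,48.650] rss=0.564

Stack each dimension's contribution:
  +A: nom +12.500 → Σnom=12.500; wc +0.390/-0.153 → slack +0.390/-0.153; half-tol=0.272, Σhalf²=0.073712
  +B: nom +34.300 → Σnom=46.800; wc +0.260/-0.257 → slack +0.650/-0.410; half-tol=0.259, Σhalf²=0.140535
  +C: nom +46.200 → Σnom=93.000; wc +0.190/-0.310 → slack +0.840/-0.720; half-tol=0.250, Σhalf²=0.203035
  -D: nom -45.530 → Σnom=47.470; wc +0.340/-0.340 → slack +1.180/-1.060; half-tol=0.340, Σhalf²=0.318635
Nominal = 47.470. Worst-case = [47.470 - 1.060, 47.470 + 1.180] = [46.410, 48.650]. RSS = √0.318635 = 0.564.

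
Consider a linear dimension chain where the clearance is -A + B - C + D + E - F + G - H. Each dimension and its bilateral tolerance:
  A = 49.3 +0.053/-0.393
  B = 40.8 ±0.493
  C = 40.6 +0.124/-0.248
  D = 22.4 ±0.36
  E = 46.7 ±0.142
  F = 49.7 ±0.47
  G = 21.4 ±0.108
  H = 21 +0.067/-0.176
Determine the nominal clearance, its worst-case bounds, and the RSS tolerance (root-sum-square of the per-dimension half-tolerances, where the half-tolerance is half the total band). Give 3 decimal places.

nominal=-29.300 wc=[-31.117,-26.910] rss=0.851

Stack each dimension's contribution:
  -A: nom -49.300 → Σnom=-49.300; wc +0.393/-0.053 → slack +0.393/-0.053; half-tol=0.223, Σhalf²=0.049729
  +B: nom +40.800 → Σnom=-8.500; wc +0.493/-0.493 → slack +0.886/-0.546; half-tol=0.493, Σhalf²=0.292778
  -C: nom -40.600 → Σnom=-49.100; wc +0.248/-0.124 → slack +1.134/-0.670; half-tol=0.186, Σhalf²=0.327374
  +D: nom +22.400 → Σnom=-26.700; wc +0.360/-0.360 → slack +1.494/-1.030; half-tol=0.360, Σhalf²=0.456974
  +E: nom +46.700 → Σnom=20.000; wc +0.142/-0.142 → slack +1.636/-1.172; half-tol=0.142, Σhalf²=0.477138
  -F: nom -49.700 → Σnom=-29.700; wc +0.470/-0.470 → slack +2.106/-1.642; half-tol=0.470, Σhalf²=0.698038
  +G: nom +21.400 → Σnom=-8.300; wc +0.108/-0.108 → slack +2.214/-1.750; half-tol=0.108, Σhalf²=0.709702
  -H: nom -21.000 → Σnom=-29.300; wc +0.176/-0.067 → slack +2.390/-1.817; half-tol=0.121, Σhalf²=0.724464
Nominal = -29.300. Worst-case = [-29.300 - 1.817, -29.300 + 2.390] = [-31.117, -26.910]. RSS = √0.724464 = 0.851.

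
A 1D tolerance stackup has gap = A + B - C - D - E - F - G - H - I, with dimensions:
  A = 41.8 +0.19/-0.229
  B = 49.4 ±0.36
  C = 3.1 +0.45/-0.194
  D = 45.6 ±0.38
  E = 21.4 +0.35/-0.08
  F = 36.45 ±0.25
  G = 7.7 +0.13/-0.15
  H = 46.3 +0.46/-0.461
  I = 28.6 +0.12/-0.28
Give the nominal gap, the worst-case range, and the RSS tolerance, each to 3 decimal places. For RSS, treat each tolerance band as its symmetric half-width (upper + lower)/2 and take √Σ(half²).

Stack each dimension's contribution:
  +A: nom +41.800 → Σnom=41.800; wc +0.190/-0.229 → slack +0.190/-0.229; half-tol=0.210, Σhalf²=0.043890
  +B: nom +49.400 → Σnom=91.200; wc +0.360/-0.360 → slack +0.550/-0.589; half-tol=0.360, Σhalf²=0.173490
  -C: nom -3.100 → Σnom=88.100; wc +0.194/-0.450 → slack +0.744/-1.039; half-tol=0.322, Σhalf²=0.277174
  -D: nom -45.600 → Σnom=42.500; wc +0.380/-0.380 → slack +1.124/-1.419; half-tol=0.380, Σhalf²=0.421574
  -E: nom -21.400 → Σnom=21.100; wc +0.080/-0.350 → slack +1.204/-1.769; half-tol=0.215, Σhalf²=0.467799
  -F: nom -36.450 → Σnom=-15.350; wc +0.250/-0.250 → slack +1.454/-2.019; half-tol=0.250, Σhalf²=0.530299
  -G: nom -7.700 → Σnom=-23.050; wc +0.150/-0.130 → slack +1.604/-2.149; half-tol=0.140, Σhalf²=0.549899
  -H: nom -46.300 → Σnom=-69.350; wc +0.461/-0.460 → slack +2.065/-2.609; half-tol=0.461, Σhalf²=0.761960
  -I: nom -28.600 → Σnom=-97.950; wc +0.280/-0.120 → slack +2.345/-2.729; half-tol=0.200, Σhalf²=0.801960
Nominal = -97.950. Worst-case = [-97.950 - 2.729, -97.950 + 2.345] = [-100.679, -95.605]. RSS = √0.801960 = 0.896.

nominal=-97.950 wc=[-100.679,-95.605] rss=0.896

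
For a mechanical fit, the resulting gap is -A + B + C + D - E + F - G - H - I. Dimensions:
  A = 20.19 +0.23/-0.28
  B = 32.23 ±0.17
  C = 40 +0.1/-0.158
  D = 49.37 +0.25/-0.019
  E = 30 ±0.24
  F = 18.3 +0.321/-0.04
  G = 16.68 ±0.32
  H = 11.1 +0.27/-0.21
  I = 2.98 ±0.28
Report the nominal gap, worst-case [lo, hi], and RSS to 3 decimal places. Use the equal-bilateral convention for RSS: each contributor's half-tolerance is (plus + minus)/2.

nominal=58.950 wc=[57.223,61.121] rss=0.676

Stack each dimension's contribution:
  -A: nom -20.190 → Σnom=-20.190; wc +0.280/-0.230 → slack +0.280/-0.230; half-tol=0.255, Σhalf²=0.065025
  +B: nom +32.230 → Σnom=12.040; wc +0.170/-0.170 → slack +0.450/-0.400; half-tol=0.170, Σhalf²=0.093925
  +C: nom +40.000 → Σnom=52.040; wc +0.100/-0.158 → slack +0.550/-0.558; half-tol=0.129, Σhalf²=0.110566
  +D: nom +49.370 → Σnom=101.410; wc +0.250/-0.019 → slack +0.800/-0.577; half-tol=0.135, Σhalf²=0.128656
  -E: nom -30.000 → Σnom=71.410; wc +0.240/-0.240 → slack +1.040/-0.817; half-tol=0.240, Σhalf²=0.186256
  +F: nom +18.300 → Σnom=89.710; wc +0.321/-0.040 → slack +1.361/-0.857; half-tol=0.180, Σhalf²=0.218837
  -G: nom -16.680 → Σnom=73.030; wc +0.320/-0.320 → slack +1.681/-1.177; half-tol=0.320, Σhalf²=0.321237
  -H: nom -11.100 → Σnom=61.930; wc +0.210/-0.270 → slack +1.891/-1.447; half-tol=0.240, Σhalf²=0.378837
  -I: nom -2.980 → Σnom=58.950; wc +0.280/-0.280 → slack +2.171/-1.727; half-tol=0.280, Σhalf²=0.457237
Nominal = 58.950. Worst-case = [58.950 - 1.727, 58.950 + 2.171] = [57.223, 61.121]. RSS = √0.457237 = 0.676.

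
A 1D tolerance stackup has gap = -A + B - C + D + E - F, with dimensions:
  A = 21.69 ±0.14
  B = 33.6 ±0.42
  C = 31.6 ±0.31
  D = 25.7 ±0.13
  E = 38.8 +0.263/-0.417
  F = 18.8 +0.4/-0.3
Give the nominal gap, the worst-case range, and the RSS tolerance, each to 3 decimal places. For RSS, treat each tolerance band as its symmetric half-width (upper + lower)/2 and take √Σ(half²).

Stack each dimension's contribution:
  -A: nom -21.690 → Σnom=-21.690; wc +0.140/-0.140 → slack +0.140/-0.140; half-tol=0.140, Σhalf²=0.019600
  +B: nom +33.600 → Σnom=11.910; wc +0.420/-0.420 → slack +0.560/-0.560; half-tol=0.420, Σhalf²=0.196000
  -C: nom -31.600 → Σnom=-19.690; wc +0.310/-0.310 → slack +0.870/-0.870; half-tol=0.310, Σhalf²=0.292100
  +D: nom +25.700 → Σnom=6.010; wc +0.130/-0.130 → slack +1.000/-1.000; half-tol=0.130, Σhalf²=0.309000
  +E: nom +38.800 → Σnom=44.810; wc +0.263/-0.417 → slack +1.263/-1.417; half-tol=0.340, Σhalf²=0.424600
  -F: nom -18.800 → Σnom=26.010; wc +0.300/-0.400 → slack +1.563/-1.817; half-tol=0.350, Σhalf²=0.547100
Nominal = 26.010. Worst-case = [26.010 - 1.817, 26.010 + 1.563] = [24.193, 27.573]. RSS = √0.547100 = 0.740.

nominal=26.010 wc=[24.193,27.573] rss=0.740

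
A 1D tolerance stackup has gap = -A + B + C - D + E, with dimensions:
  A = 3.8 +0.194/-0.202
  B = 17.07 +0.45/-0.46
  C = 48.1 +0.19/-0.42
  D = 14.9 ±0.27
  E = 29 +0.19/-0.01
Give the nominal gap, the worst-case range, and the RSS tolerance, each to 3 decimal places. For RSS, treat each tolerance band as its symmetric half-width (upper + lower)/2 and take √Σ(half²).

Stack each dimension's contribution:
  -A: nom -3.800 → Σnom=-3.800; wc +0.202/-0.194 → slack +0.202/-0.194; half-tol=0.198, Σhalf²=0.039204
  +B: nom +17.070 → Σnom=13.270; wc +0.450/-0.460 → slack +0.652/-0.654; half-tol=0.455, Σhalf²=0.246229
  +C: nom +48.100 → Σnom=61.370; wc +0.190/-0.420 → slack +0.842/-1.074; half-tol=0.305, Σhalf²=0.339254
  -D: nom -14.900 → Σnom=46.470; wc +0.270/-0.270 → slack +1.112/-1.344; half-tol=0.270, Σhalf²=0.412154
  +E: nom +29.000 → Σnom=75.470; wc +0.190/-0.010 → slack +1.302/-1.354; half-tol=0.100, Σhalf²=0.422154
Nominal = 75.470. Worst-case = [75.470 - 1.354, 75.470 + 1.302] = [74.116, 76.772]. RSS = √0.422154 = 0.650.

nominal=75.470 wc=[74.116,76.772] rss=0.650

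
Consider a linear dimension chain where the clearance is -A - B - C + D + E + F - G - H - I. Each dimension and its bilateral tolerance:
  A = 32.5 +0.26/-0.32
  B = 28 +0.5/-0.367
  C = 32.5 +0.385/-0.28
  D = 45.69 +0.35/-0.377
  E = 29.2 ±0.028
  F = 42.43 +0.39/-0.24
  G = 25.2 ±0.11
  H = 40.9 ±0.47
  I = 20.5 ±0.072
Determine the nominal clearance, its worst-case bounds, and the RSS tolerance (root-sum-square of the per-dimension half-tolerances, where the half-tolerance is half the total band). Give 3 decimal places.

Stack each dimension's contribution:
  -A: nom -32.500 → Σnom=-32.500; wc +0.320/-0.260 → slack +0.320/-0.260; half-tol=0.290, Σhalf²=0.084100
  -B: nom -28.000 → Σnom=-60.500; wc +0.367/-0.500 → slack +0.687/-0.760; half-tol=0.433, Σhalf²=0.272022
  -C: nom -32.500 → Σnom=-93.000; wc +0.280/-0.385 → slack +0.967/-1.145; half-tol=0.333, Σhalf²=0.382579
  +D: nom +45.690 → Σnom=-47.310; wc +0.350/-0.377 → slack +1.317/-1.522; half-tol=0.363, Σhalf²=0.514711
  +E: nom +29.200 → Σnom=-18.110; wc +0.028/-0.028 → slack +1.345/-1.550; half-tol=0.028, Σhalf²=0.515495
  +F: nom +42.430 → Σnom=24.320; wc +0.390/-0.240 → slack +1.735/-1.790; half-tol=0.315, Σhalf²=0.614720
  -G: nom -25.200 → Σnom=-0.880; wc +0.110/-0.110 → slack +1.845/-1.900; half-tol=0.110, Σhalf²=0.626820
  -H: nom -40.900 → Σnom=-41.780; wc +0.470/-0.470 → slack +2.315/-2.370; half-tol=0.470, Σhalf²=0.847720
  -I: nom -20.500 → Σnom=-62.280; wc +0.072/-0.072 → slack +2.387/-2.442; half-tol=0.072, Σhalf²=0.852904
Nominal = -62.280. Worst-case = [-62.280 - 2.442, -62.280 + 2.387] = [-64.722, -59.893]. RSS = √0.852904 = 0.924.

nominal=-62.280 wc=[-64.722,-59.893] rss=0.924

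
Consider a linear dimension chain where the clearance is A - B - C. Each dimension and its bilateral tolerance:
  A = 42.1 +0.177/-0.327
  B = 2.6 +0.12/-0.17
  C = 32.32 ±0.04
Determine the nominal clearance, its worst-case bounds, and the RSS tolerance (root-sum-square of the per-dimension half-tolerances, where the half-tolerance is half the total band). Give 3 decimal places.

nominal=7.180 wc=[6.693,7.567] rss=0.293

Stack each dimension's contribution:
  +A: nom +42.100 → Σnom=42.100; wc +0.177/-0.327 → slack +0.177/-0.327; half-tol=0.252, Σhalf²=0.063504
  -B: nom -2.600 → Σnom=39.500; wc +0.170/-0.120 → slack +0.347/-0.447; half-tol=0.145, Σhalf²=0.084529
  -C: nom -32.320 → Σnom=7.180; wc +0.040/-0.040 → slack +0.387/-0.487; half-tol=0.040, Σhalf²=0.086129
Nominal = 7.180. Worst-case = [7.180 - 0.487, 7.180 + 0.387] = [6.693, 7.567]. RSS = √0.086129 = 0.293.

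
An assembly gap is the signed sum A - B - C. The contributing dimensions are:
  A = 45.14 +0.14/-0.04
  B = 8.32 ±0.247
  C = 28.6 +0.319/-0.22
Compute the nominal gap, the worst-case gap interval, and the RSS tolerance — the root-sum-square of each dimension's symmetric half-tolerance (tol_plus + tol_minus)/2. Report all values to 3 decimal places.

nominal=8.220 wc=[7.614,8.827] rss=0.376

Stack each dimension's contribution:
  +A: nom +45.140 → Σnom=45.140; wc +0.140/-0.040 → slack +0.140/-0.040; half-tol=0.090, Σhalf²=0.008100
  -B: nom -8.320 → Σnom=36.820; wc +0.247/-0.247 → slack +0.387/-0.287; half-tol=0.247, Σhalf²=0.069109
  -C: nom -28.600 → Σnom=8.220; wc +0.220/-0.319 → slack +0.607/-0.606; half-tol=0.270, Σhalf²=0.141739
Nominal = 8.220. Worst-case = [8.220 - 0.606, 8.220 + 0.607] = [7.614, 8.827]. RSS = √0.141739 = 0.376.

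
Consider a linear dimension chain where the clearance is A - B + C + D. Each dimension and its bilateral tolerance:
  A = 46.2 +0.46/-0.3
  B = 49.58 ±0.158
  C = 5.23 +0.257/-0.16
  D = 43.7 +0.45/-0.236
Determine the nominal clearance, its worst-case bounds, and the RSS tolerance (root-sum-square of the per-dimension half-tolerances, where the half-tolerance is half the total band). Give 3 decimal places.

Stack each dimension's contribution:
  +A: nom +46.200 → Σnom=46.200; wc +0.460/-0.300 → slack +0.460/-0.300; half-tol=0.380, Σhalf²=0.144400
  -B: nom -49.580 → Σnom=-3.380; wc +0.158/-0.158 → slack +0.618/-0.458; half-tol=0.158, Σhalf²=0.169364
  +C: nom +5.230 → Σnom=1.850; wc +0.257/-0.160 → slack +0.875/-0.618; half-tol=0.209, Σhalf²=0.212836
  +D: nom +43.700 → Σnom=45.550; wc +0.450/-0.236 → slack +1.325/-0.854; half-tol=0.343, Σhalf²=0.330485
Nominal = 45.550. Worst-case = [45.550 - 0.854, 45.550 + 1.325] = [44.696, 46.875]. RSS = √0.330485 = 0.575.

nominal=45.550 wc=[44.696,46.875] rss=0.575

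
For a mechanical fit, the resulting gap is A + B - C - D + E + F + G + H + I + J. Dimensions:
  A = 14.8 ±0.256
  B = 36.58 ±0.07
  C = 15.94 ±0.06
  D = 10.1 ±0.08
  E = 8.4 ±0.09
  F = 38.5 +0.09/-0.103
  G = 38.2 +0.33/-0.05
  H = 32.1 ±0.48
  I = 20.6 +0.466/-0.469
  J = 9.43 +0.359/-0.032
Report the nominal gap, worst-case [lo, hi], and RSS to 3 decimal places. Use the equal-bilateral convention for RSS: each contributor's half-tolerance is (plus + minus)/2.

Stack each dimension's contribution:
  +A: nom +14.800 → Σnom=14.800; wc +0.256/-0.256 → slack +0.256/-0.256; half-tol=0.256, Σhalf²=0.065536
  +B: nom +36.580 → Σnom=51.380; wc +0.070/-0.070 → slack +0.326/-0.326; half-tol=0.070, Σhalf²=0.070436
  -C: nom -15.940 → Σnom=35.440; wc +0.060/-0.060 → slack +0.386/-0.386; half-tol=0.060, Σhalf²=0.074036
  -D: nom -10.100 → Σnom=25.340; wc +0.080/-0.080 → slack +0.466/-0.466; half-tol=0.080, Σhalf²=0.080436
  +E: nom +8.400 → Σnom=33.740; wc +0.090/-0.090 → slack +0.556/-0.556; half-tol=0.090, Σhalf²=0.088536
  +F: nom +38.500 → Σnom=72.240; wc +0.090/-0.103 → slack +0.646/-0.659; half-tol=0.097, Σhalf²=0.097848
  +G: nom +38.200 → Σnom=110.440; wc +0.330/-0.050 → slack +0.976/-0.709; half-tol=0.190, Σhalf²=0.133948
  +H: nom +32.100 → Σnom=142.540; wc +0.480/-0.480 → slack +1.456/-1.189; half-tol=0.480, Σhalf²=0.364348
  +I: nom +20.600 → Σnom=163.140; wc +0.466/-0.469 → slack +1.922/-1.658; half-tol=0.468, Σhalf²=0.582905
  +J: nom +9.430 → Σnom=172.570; wc +0.359/-0.032 → slack +2.281/-1.690; half-tol=0.196, Σhalf²=0.621125
Nominal = 172.570. Worst-case = [172.570 - 1.690, 172.570 + 2.281] = [170.880, 174.851]. RSS = √0.621125 = 0.788.

nominal=172.570 wc=[170.880,174.851] rss=0.788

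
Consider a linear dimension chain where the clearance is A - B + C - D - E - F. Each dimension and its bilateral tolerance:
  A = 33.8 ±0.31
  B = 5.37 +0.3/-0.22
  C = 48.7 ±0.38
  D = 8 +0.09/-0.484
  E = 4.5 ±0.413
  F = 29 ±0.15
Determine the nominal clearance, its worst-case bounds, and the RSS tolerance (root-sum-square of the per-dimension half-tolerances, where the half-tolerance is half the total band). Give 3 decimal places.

nominal=35.630 wc=[33.987,37.587] rss=0.764

Stack each dimension's contribution:
  +A: nom +33.800 → Σnom=33.800; wc +0.310/-0.310 → slack +0.310/-0.310; half-tol=0.310, Σhalf²=0.096100
  -B: nom -5.370 → Σnom=28.430; wc +0.220/-0.300 → slack +0.530/-0.610; half-tol=0.260, Σhalf²=0.163700
  +C: nom +48.700 → Σnom=77.130; wc +0.380/-0.380 → slack +0.910/-0.990; half-tol=0.380, Σhalf²=0.308100
  -D: nom -8.000 → Σnom=69.130; wc +0.484/-0.090 → slack +1.394/-1.080; half-tol=0.287, Σhalf²=0.390469
  -E: nom -4.500 → Σnom=64.630; wc +0.413/-0.413 → slack +1.807/-1.493; half-tol=0.413, Σhalf²=0.561038
  -F: nom -29.000 → Σnom=35.630; wc +0.150/-0.150 → slack +1.957/-1.643; half-tol=0.150, Σhalf²=0.583538
Nominal = 35.630. Worst-case = [35.630 - 1.643, 35.630 + 1.957] = [33.987, 37.587]. RSS = √0.583538 = 0.764.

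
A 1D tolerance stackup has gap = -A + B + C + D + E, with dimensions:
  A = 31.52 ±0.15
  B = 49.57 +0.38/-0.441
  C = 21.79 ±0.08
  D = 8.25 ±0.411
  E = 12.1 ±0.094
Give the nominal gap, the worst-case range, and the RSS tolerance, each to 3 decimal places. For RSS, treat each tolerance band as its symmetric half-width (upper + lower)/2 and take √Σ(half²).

Stack each dimension's contribution:
  -A: nom -31.520 → Σnom=-31.520; wc +0.150/-0.150 → slack +0.150/-0.150; half-tol=0.150, Σhalf²=0.022500
  +B: nom +49.570 → Σnom=18.050; wc +0.380/-0.441 → slack +0.530/-0.591; half-tol=0.410, Σhalf²=0.191010
  +C: nom +21.790 → Σnom=39.840; wc +0.080/-0.080 → slack +0.610/-0.671; half-tol=0.080, Σhalf²=0.197410
  +D: nom +8.250 → Σnom=48.090; wc +0.411/-0.411 → slack +1.021/-1.082; half-tol=0.411, Σhalf²=0.366331
  +E: nom +12.100 → Σnom=60.190; wc +0.094/-0.094 → slack +1.115/-1.176; half-tol=0.094, Σhalf²=0.375167
Nominal = 60.190. Worst-case = [60.190 - 1.176, 60.190 + 1.115] = [59.014, 61.305]. RSS = √0.375167 = 0.613.

nominal=60.190 wc=[59.014,61.305] rss=0.613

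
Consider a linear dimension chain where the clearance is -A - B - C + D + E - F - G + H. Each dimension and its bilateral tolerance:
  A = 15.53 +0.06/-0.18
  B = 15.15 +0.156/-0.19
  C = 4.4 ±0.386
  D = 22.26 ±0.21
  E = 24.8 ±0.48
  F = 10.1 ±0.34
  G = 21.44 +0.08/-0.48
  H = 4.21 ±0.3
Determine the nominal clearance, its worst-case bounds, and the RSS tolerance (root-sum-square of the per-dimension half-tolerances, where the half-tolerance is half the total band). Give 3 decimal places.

Stack each dimension's contribution:
  -A: nom -15.530 → Σnom=-15.530; wc +0.180/-0.060 → slack +0.180/-0.060; half-tol=0.120, Σhalf²=0.014400
  -B: nom -15.150 → Σnom=-30.680; wc +0.190/-0.156 → slack +0.370/-0.216; half-tol=0.173, Σhalf²=0.044329
  -C: nom -4.400 → Σnom=-35.080; wc +0.386/-0.386 → slack +0.756/-0.602; half-tol=0.386, Σhalf²=0.193325
  +D: nom +22.260 → Σnom=-12.820; wc +0.210/-0.210 → slack +0.966/-0.812; half-tol=0.210, Σhalf²=0.237425
  +E: nom +24.800 → Σnom=11.980; wc +0.480/-0.480 → slack +1.446/-1.292; half-tol=0.480, Σhalf²=0.467825
  -F: nom -10.100 → Σnom=1.880; wc +0.340/-0.340 → slack +1.786/-1.632; half-tol=0.340, Σhalf²=0.583425
  -G: nom -21.440 → Σnom=-19.560; wc +0.480/-0.080 → slack +2.266/-1.712; half-tol=0.280, Σhalf²=0.661825
  +H: nom +4.210 → Σnom=-15.350; wc +0.300/-0.300 → slack +2.566/-2.012; half-tol=0.300, Σhalf²=0.751825
Nominal = -15.350. Worst-case = [-15.350 - 2.012, -15.350 + 2.566] = [-17.362, -12.784]. RSS = √0.751825 = 0.867.

nominal=-15.350 wc=[-17.362,-12.784] rss=0.867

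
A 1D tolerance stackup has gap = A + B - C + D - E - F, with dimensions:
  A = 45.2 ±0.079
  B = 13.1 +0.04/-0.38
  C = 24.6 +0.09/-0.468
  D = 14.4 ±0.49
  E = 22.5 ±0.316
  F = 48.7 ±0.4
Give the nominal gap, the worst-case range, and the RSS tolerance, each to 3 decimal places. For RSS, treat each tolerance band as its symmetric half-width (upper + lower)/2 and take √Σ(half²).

nominal=-23.100 wc=[-24.855,-21.307] rss=0.793

Stack each dimension's contribution:
  +A: nom +45.200 → Σnom=45.200; wc +0.079/-0.079 → slack +0.079/-0.079; half-tol=0.079, Σhalf²=0.006241
  +B: nom +13.100 → Σnom=58.300; wc +0.040/-0.380 → slack +0.119/-0.459; half-tol=0.210, Σhalf²=0.050341
  -C: nom -24.600 → Σnom=33.700; wc +0.468/-0.090 → slack +0.587/-0.549; half-tol=0.279, Σhalf²=0.128182
  +D: nom +14.400 → Σnom=48.100; wc +0.490/-0.490 → slack +1.077/-1.039; half-tol=0.490, Σhalf²=0.368282
  -E: nom -22.500 → Σnom=25.600; wc +0.316/-0.316 → slack +1.393/-1.355; half-tol=0.316, Σhalf²=0.468138
  -F: nom -48.700 → Σnom=-23.100; wc +0.400/-0.400 → slack +1.793/-1.755; half-tol=0.400, Σhalf²=0.628138
Nominal = -23.100. Worst-case = [-23.100 - 1.755, -23.100 + 1.793] = [-24.855, -21.307]. RSS = √0.628138 = 0.793.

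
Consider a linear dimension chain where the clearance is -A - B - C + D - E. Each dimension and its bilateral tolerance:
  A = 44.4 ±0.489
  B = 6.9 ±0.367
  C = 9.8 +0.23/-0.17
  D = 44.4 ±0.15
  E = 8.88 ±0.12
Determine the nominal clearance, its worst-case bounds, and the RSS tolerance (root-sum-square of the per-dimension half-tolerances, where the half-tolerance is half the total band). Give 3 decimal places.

nominal=-25.580 wc=[-26.936,-24.284] rss=0.671

Stack each dimension's contribution:
  -A: nom -44.400 → Σnom=-44.400; wc +0.489/-0.489 → slack +0.489/-0.489; half-tol=0.489, Σhalf²=0.239121
  -B: nom -6.900 → Σnom=-51.300; wc +0.367/-0.367 → slack +0.856/-0.856; half-tol=0.367, Σhalf²=0.373810
  -C: nom -9.800 → Σnom=-61.100; wc +0.170/-0.230 → slack +1.026/-1.086; half-tol=0.200, Σhalf²=0.413810
  +D: nom +44.400 → Σnom=-16.700; wc +0.150/-0.150 → slack +1.176/-1.236; half-tol=0.150, Σhalf²=0.436310
  -E: nom -8.880 → Σnom=-25.580; wc +0.120/-0.120 → slack +1.296/-1.356; half-tol=0.120, Σhalf²=0.450710
Nominal = -25.580. Worst-case = [-25.580 - 1.356, -25.580 + 1.296] = [-26.936, -24.284]. RSS = √0.450710 = 0.671.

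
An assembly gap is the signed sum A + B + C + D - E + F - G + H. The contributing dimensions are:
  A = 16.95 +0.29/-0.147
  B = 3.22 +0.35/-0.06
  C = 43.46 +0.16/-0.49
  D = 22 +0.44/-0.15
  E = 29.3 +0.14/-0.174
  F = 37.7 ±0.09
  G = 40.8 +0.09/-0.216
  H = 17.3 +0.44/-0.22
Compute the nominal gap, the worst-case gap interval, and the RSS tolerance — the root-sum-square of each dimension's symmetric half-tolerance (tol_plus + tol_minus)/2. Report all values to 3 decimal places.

Stack each dimension's contribution:
  +A: nom +16.950 → Σnom=16.950; wc +0.290/-0.147 → slack +0.290/-0.147; half-tol=0.218, Σhalf²=0.047742
  +B: nom +3.220 → Σnom=20.170; wc +0.350/-0.060 → slack +0.640/-0.207; half-tol=0.205, Σhalf²=0.089767
  +C: nom +43.460 → Σnom=63.630; wc +0.160/-0.490 → slack +0.800/-0.697; half-tol=0.325, Σhalf²=0.195392
  +D: nom +22.000 → Σnom=85.630; wc +0.440/-0.150 → slack +1.240/-0.847; half-tol=0.295, Σhalf²=0.282417
  -E: nom -29.300 → Σnom=56.330; wc +0.174/-0.140 → slack +1.414/-0.987; half-tol=0.157, Σhalf²=0.307066
  +F: nom +37.700 → Σnom=94.030; wc +0.090/-0.090 → slack +1.504/-1.077; half-tol=0.090, Σhalf²=0.315166
  -G: nom -40.800 → Σnom=53.230; wc +0.216/-0.090 → slack +1.720/-1.167; half-tol=0.153, Σhalf²=0.338575
  +H: nom +17.300 → Σnom=70.530; wc +0.440/-0.220 → slack +2.160/-1.387; half-tol=0.330, Σhalf²=0.447475
Nominal = 70.530. Worst-case = [70.530 - 1.387, 70.530 + 2.160] = [69.143, 72.690]. RSS = √0.447475 = 0.669.

nominal=70.530 wc=[69.143,72.690] rss=0.669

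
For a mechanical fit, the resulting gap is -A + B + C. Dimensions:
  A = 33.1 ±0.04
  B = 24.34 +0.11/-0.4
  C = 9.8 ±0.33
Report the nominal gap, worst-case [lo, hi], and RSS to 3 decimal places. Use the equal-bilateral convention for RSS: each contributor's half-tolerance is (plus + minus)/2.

Stack each dimension's contribution:
  -A: nom -33.100 → Σnom=-33.100; wc +0.040/-0.040 → slack +0.040/-0.040; half-tol=0.040, Σhalf²=0.001600
  +B: nom +24.340 → Σnom=-8.760; wc +0.110/-0.400 → slack +0.150/-0.440; half-tol=0.255, Σhalf²=0.066625
  +C: nom +9.800 → Σnom=1.040; wc +0.330/-0.330 → slack +0.480/-0.770; half-tol=0.330, Σhalf²=0.175525
Nominal = 1.040. Worst-case = [1.040 - 0.770, 1.040 + 0.480] = [0.270, 1.520]. RSS = √0.175525 = 0.419.

nominal=1.040 wc=[0.270,1.520] rss=0.419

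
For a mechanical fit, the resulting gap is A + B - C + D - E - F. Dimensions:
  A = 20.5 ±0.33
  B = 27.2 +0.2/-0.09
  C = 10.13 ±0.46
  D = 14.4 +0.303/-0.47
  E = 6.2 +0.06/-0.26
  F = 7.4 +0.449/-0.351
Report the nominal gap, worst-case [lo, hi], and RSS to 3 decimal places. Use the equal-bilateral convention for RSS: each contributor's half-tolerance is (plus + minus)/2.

nominal=38.370 wc=[36.511,40.274] rss=0.823

Stack each dimension's contribution:
  +A: nom +20.500 → Σnom=20.500; wc +0.330/-0.330 → slack +0.330/-0.330; half-tol=0.330, Σhalf²=0.108900
  +B: nom +27.200 → Σnom=47.700; wc +0.200/-0.090 → slack +0.530/-0.420; half-tol=0.145, Σhalf²=0.129925
  -C: nom -10.130 → Σnom=37.570; wc +0.460/-0.460 → slack +0.990/-0.880; half-tol=0.460, Σhalf²=0.341525
  +D: nom +14.400 → Σnom=51.970; wc +0.303/-0.470 → slack +1.293/-1.350; half-tol=0.386, Σhalf²=0.490907
  -E: nom -6.200 → Σnom=45.770; wc +0.260/-0.060 → slack +1.553/-1.410; half-tol=0.160, Σhalf²=0.516507
  -F: nom -7.400 → Σnom=38.370; wc +0.351/-0.449 → slack +1.904/-1.859; half-tol=0.400, Σhalf²=0.676507
Nominal = 38.370. Worst-case = [38.370 - 1.859, 38.370 + 1.904] = [36.511, 40.274]. RSS = √0.676507 = 0.823.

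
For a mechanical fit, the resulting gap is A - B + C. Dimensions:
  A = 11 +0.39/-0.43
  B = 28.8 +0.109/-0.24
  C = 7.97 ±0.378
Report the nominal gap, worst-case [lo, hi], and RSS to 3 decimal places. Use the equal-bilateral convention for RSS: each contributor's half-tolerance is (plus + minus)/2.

Stack each dimension's contribution:
  +A: nom +11.000 → Σnom=11.000; wc +0.390/-0.430 → slack +0.390/-0.430; half-tol=0.410, Σhalf²=0.168100
  -B: nom -28.800 → Σnom=-17.800; wc +0.240/-0.109 → slack +0.630/-0.539; half-tol=0.174, Σhalf²=0.198550
  +C: nom +7.970 → Σnom=-9.830; wc +0.378/-0.378 → slack +1.008/-0.917; half-tol=0.378, Σhalf²=0.341434
Nominal = -9.830. Worst-case = [-9.830 - 0.917, -9.830 + 1.008] = [-10.747, -8.822]. RSS = √0.341434 = 0.584.

nominal=-9.830 wc=[-10.747,-8.822] rss=0.584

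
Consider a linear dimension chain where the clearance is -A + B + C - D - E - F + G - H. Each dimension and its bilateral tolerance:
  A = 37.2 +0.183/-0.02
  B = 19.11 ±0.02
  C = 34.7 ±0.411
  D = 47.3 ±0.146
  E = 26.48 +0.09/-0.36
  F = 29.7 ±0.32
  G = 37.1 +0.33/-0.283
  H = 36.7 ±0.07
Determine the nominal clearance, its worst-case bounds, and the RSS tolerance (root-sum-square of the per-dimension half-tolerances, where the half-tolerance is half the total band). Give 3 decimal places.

Stack each dimension's contribution:
  -A: nom -37.200 → Σnom=-37.200; wc +0.020/-0.183 → slack +0.020/-0.183; half-tol=0.101, Σhalf²=0.010302
  +B: nom +19.110 → Σnom=-18.090; wc +0.020/-0.020 → slack +0.040/-0.203; half-tol=0.020, Σhalf²=0.010702
  +C: nom +34.700 → Σnom=16.610; wc +0.411/-0.411 → slack +0.451/-0.614; half-tol=0.411, Σhalf²=0.179623
  -D: nom -47.300 → Σnom=-30.690; wc +0.146/-0.146 → slack +0.597/-0.760; half-tol=0.146, Σhalf²=0.200939
  -E: nom -26.480 → Σnom=-57.170; wc +0.360/-0.090 → slack +0.957/-0.850; half-tol=0.225, Σhalf²=0.251564
  -F: nom -29.700 → Σnom=-86.870; wc +0.320/-0.320 → slack +1.277/-1.170; half-tol=0.320, Σhalf²=0.353964
  +G: nom +37.100 → Σnom=-49.770; wc +0.330/-0.283 → slack +1.607/-1.453; half-tol=0.306, Σhalf²=0.447906
  -H: nom -36.700 → Σnom=-86.470; wc +0.070/-0.070 → slack +1.677/-1.523; half-tol=0.070, Σhalf²=0.452807
Nominal = -86.470. Worst-case = [-86.470 - 1.523, -86.470 + 1.677] = [-87.993, -84.793]. RSS = √0.452807 = 0.673.

nominal=-86.470 wc=[-87.993,-84.793] rss=0.673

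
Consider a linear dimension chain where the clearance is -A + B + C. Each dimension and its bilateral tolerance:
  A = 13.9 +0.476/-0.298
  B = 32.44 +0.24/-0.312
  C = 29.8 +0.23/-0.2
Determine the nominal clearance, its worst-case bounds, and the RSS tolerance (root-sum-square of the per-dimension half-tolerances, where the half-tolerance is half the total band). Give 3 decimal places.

Stack each dimension's contribution:
  -A: nom -13.900 → Σnom=-13.900; wc +0.298/-0.476 → slack +0.298/-0.476; half-tol=0.387, Σhalf²=0.149769
  +B: nom +32.440 → Σnom=18.540; wc +0.240/-0.312 → slack +0.538/-0.788; half-tol=0.276, Σhalf²=0.225945
  +C: nom +29.800 → Σnom=48.340; wc +0.230/-0.200 → slack +0.768/-0.988; half-tol=0.215, Σhalf²=0.272170
Nominal = 48.340. Worst-case = [48.340 - 0.988, 48.340 + 0.768] = [47.352, 49.108]. RSS = √0.272170 = 0.522.

nominal=48.340 wc=[47.352,49.108] rss=0.522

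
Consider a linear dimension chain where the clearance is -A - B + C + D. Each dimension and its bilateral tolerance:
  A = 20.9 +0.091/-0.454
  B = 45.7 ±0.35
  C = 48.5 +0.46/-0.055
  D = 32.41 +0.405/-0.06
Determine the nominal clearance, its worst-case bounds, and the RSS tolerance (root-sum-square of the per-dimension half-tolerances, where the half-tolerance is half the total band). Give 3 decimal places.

Stack each dimension's contribution:
  -A: nom -20.900 → Σnom=-20.900; wc +0.454/-0.091 → slack +0.454/-0.091; half-tol=0.273, Σhalf²=0.074256
  -B: nom -45.700 → Σnom=-66.600; wc +0.350/-0.350 → slack +0.804/-0.441; half-tol=0.350, Σhalf²=0.196756
  +C: nom +48.500 → Σnom=-18.100; wc +0.460/-0.055 → slack +1.264/-0.496; half-tol=0.258, Σhalf²=0.263062
  +D: nom +32.410 → Σnom=14.310; wc +0.405/-0.060 → slack +1.669/-0.556; half-tol=0.233, Σhalf²=0.317119
Nominal = 14.310. Worst-case = [14.310 - 0.556, 14.310 + 1.669] = [13.754, 15.979]. RSS = √0.317119 = 0.563.

nominal=14.310 wc=[13.754,15.979] rss=0.563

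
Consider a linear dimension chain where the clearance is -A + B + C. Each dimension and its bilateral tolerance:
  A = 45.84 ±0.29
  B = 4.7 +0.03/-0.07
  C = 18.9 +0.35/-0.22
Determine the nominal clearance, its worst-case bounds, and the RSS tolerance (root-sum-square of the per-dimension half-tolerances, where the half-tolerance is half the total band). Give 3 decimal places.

nominal=-22.240 wc=[-22.820,-21.570] rss=0.410

Stack each dimension's contribution:
  -A: nom -45.840 → Σnom=-45.840; wc +0.290/-0.290 → slack +0.290/-0.290; half-tol=0.290, Σhalf²=0.084100
  +B: nom +4.700 → Σnom=-41.140; wc +0.030/-0.070 → slack +0.320/-0.360; half-tol=0.050, Σhalf²=0.086600
  +C: nom +18.900 → Σnom=-22.240; wc +0.350/-0.220 → slack +0.670/-0.580; half-tol=0.285, Σhalf²=0.167825
Nominal = -22.240. Worst-case = [-22.240 - 0.580, -22.240 + 0.670] = [-22.820, -21.570]. RSS = √0.167825 = 0.410.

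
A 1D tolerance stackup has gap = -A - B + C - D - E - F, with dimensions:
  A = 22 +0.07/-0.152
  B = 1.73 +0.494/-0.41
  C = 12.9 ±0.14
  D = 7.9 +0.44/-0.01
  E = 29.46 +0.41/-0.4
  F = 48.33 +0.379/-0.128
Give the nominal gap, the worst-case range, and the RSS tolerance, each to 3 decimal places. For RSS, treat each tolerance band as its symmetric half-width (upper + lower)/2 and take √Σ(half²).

Stack each dimension's contribution:
  -A: nom -22.000 → Σnom=-22.000; wc +0.152/-0.070 → slack +0.152/-0.070; half-tol=0.111, Σhalf²=0.012321
  -B: nom -1.730 → Σnom=-23.730; wc +0.410/-0.494 → slack +0.562/-0.564; half-tol=0.452, Σhalf²=0.216625
  +C: nom +12.900 → Σnom=-10.830; wc +0.140/-0.140 → slack +0.702/-0.704; half-tol=0.140, Σhalf²=0.236225
  -D: nom -7.900 → Σnom=-18.730; wc +0.010/-0.440 → slack +0.712/-1.144; half-tol=0.225, Σhalf²=0.286850
  -E: nom -29.460 → Σnom=-48.190; wc +0.400/-0.410 → slack +1.112/-1.554; half-tol=0.405, Σhalf²=0.450875
  -F: nom -48.330 → Σnom=-96.520; wc +0.128/-0.379 → slack +1.240/-1.933; half-tol=0.254, Σhalf²=0.515137
Nominal = -96.520. Worst-case = [-96.520 - 1.933, -96.520 + 1.240] = [-98.453, -95.280]. RSS = √0.515137 = 0.718.

nominal=-96.520 wc=[-98.453,-95.280] rss=0.718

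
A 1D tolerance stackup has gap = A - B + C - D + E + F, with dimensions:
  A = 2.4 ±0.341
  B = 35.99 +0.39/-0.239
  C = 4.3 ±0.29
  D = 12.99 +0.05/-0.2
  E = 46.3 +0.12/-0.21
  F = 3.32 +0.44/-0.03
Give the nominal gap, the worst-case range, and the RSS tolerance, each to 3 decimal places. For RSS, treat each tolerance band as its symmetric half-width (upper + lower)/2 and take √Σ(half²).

Stack each dimension's contribution:
  +A: nom +2.400 → Σnom=2.400; wc +0.341/-0.341 → slack +0.341/-0.341; half-tol=0.341, Σhalf²=0.116281
  -B: nom -35.990 → Σnom=-33.590; wc +0.239/-0.390 → slack +0.580/-0.731; half-tol=0.315, Σhalf²=0.215191
  +C: nom +4.300 → Σnom=-29.290; wc +0.290/-0.290 → slack +0.870/-1.021; half-tol=0.290, Σhalf²=0.299291
  -D: nom -12.990 → Σnom=-42.280; wc +0.200/-0.050 → slack +1.070/-1.071; half-tol=0.125, Σhalf²=0.314916
  +E: nom +46.300 → Σnom=4.020; wc +0.120/-0.210 → slack +1.190/-1.281; half-tol=0.165, Σhalf²=0.342141
  +F: nom +3.320 → Σnom=7.340; wc +0.440/-0.030 → slack +1.630/-1.311; half-tol=0.235, Σhalf²=0.397366
Nominal = 7.340. Worst-case = [7.340 - 1.311, 7.340 + 1.630] = [6.029, 8.970]. RSS = √0.397366 = 0.630.

nominal=7.340 wc=[6.029,8.970] rss=0.630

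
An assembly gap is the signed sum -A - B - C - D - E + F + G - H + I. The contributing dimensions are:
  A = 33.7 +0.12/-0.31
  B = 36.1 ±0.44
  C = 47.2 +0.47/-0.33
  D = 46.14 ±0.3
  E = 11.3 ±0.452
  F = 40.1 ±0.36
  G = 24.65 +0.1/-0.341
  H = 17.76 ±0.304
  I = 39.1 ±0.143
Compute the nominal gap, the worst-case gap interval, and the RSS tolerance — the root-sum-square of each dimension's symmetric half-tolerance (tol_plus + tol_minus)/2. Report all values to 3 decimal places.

Stack each dimension's contribution:
  -A: nom -33.700 → Σnom=-33.700; wc +0.310/-0.120 → slack +0.310/-0.120; half-tol=0.215, Σhalf²=0.046225
  -B: nom -36.100 → Σnom=-69.800; wc +0.440/-0.440 → slack +0.750/-0.560; half-tol=0.440, Σhalf²=0.239825
  -C: nom -47.200 → Σnom=-117.000; wc +0.330/-0.470 → slack +1.080/-1.030; half-tol=0.400, Σhalf²=0.399825
  -D: nom -46.140 → Σnom=-163.140; wc +0.300/-0.300 → slack +1.380/-1.330; half-tol=0.300, Σhalf²=0.489825
  -E: nom -11.300 → Σnom=-174.440; wc +0.452/-0.452 → slack +1.832/-1.782; half-tol=0.452, Σhalf²=0.694129
  +F: nom +40.100 → Σnom=-134.340; wc +0.360/-0.360 → slack +2.192/-2.142; half-tol=0.360, Σhalf²=0.823729
  +G: nom +24.650 → Σnom=-109.690; wc +0.100/-0.341 → slack +2.292/-2.483; half-tol=0.221, Σhalf²=0.872349
  -H: nom -17.760 → Σnom=-127.450; wc +0.304/-0.304 → slack +2.596/-2.787; half-tol=0.304, Σhalf²=0.964765
  +I: nom +39.100 → Σnom=-88.350; wc +0.143/-0.143 → slack +2.739/-2.930; half-tol=0.143, Σhalf²=0.985214
Nominal = -88.350. Worst-case = [-88.350 - 2.930, -88.350 + 2.739] = [-91.280, -85.611]. RSS = √0.985214 = 0.993.

nominal=-88.350 wc=[-91.280,-85.611] rss=0.993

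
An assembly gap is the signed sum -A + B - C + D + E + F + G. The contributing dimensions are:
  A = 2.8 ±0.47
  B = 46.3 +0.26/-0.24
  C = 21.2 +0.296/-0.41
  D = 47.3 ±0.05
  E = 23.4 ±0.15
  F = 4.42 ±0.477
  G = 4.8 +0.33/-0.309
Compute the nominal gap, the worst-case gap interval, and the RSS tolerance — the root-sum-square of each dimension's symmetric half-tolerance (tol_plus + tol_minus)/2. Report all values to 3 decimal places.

nominal=102.220 wc=[100.228,104.367] rss=0.873

Stack each dimension's contribution:
  -A: nom -2.800 → Σnom=-2.800; wc +0.470/-0.470 → slack +0.470/-0.470; half-tol=0.470, Σhalf²=0.220900
  +B: nom +46.300 → Σnom=43.500; wc +0.260/-0.240 → slack +0.730/-0.710; half-tol=0.250, Σhalf²=0.283400
  -C: nom -21.200 → Σnom=22.300; wc +0.410/-0.296 → slack +1.140/-1.006; half-tol=0.353, Σhalf²=0.408009
  +D: nom +47.300 → Σnom=69.600; wc +0.050/-0.050 → slack +1.190/-1.056; half-tol=0.050, Σhalf²=0.410509
  +E: nom +23.400 → Σnom=93.000; wc +0.150/-0.150 → slack +1.340/-1.206; half-tol=0.150, Σhalf²=0.433009
  +F: nom +4.420 → Σnom=97.420; wc +0.477/-0.477 → slack +1.817/-1.683; half-tol=0.477, Σhalf²=0.660538
  +G: nom +4.800 → Σnom=102.220; wc +0.330/-0.309 → slack +2.147/-1.992; half-tol=0.320, Σhalf²=0.762618
Nominal = 102.220. Worst-case = [102.220 - 1.992, 102.220 + 2.147] = [100.228, 104.367]. RSS = √0.762618 = 0.873.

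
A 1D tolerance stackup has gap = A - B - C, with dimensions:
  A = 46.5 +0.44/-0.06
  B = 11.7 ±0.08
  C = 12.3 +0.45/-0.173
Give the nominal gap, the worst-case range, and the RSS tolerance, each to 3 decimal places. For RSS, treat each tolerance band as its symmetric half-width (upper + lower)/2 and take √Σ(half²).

nominal=22.500 wc=[21.910,23.193] rss=0.407

Stack each dimension's contribution:
  +A: nom +46.500 → Σnom=46.500; wc +0.440/-0.060 → slack +0.440/-0.060; half-tol=0.250, Σhalf²=0.062500
  -B: nom -11.700 → Σnom=34.800; wc +0.080/-0.080 → slack +0.520/-0.140; half-tol=0.080, Σhalf²=0.068900
  -C: nom -12.300 → Σnom=22.500; wc +0.173/-0.450 → slack +0.693/-0.590; half-tol=0.311, Σhalf²=0.165932
Nominal = 22.500. Worst-case = [22.500 - 0.590, 22.500 + 0.693] = [21.910, 23.193]. RSS = √0.165932 = 0.407.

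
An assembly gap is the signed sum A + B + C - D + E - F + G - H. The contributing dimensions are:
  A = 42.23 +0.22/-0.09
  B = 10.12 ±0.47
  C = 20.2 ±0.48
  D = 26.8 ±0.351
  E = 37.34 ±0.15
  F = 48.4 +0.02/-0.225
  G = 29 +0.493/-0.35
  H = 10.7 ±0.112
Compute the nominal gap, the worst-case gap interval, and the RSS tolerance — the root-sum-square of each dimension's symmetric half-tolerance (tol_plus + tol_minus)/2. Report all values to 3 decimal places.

nominal=52.990 wc=[50.967,55.491] rss=0.909

Stack each dimension's contribution:
  +A: nom +42.230 → Σnom=42.230; wc +0.220/-0.090 → slack +0.220/-0.090; half-tol=0.155, Σhalf²=0.024025
  +B: nom +10.120 → Σnom=52.350; wc +0.470/-0.470 → slack +0.690/-0.560; half-tol=0.470, Σhalf²=0.244925
  +C: nom +20.200 → Σnom=72.550; wc +0.480/-0.480 → slack +1.170/-1.040; half-tol=0.480, Σhalf²=0.475325
  -D: nom -26.800 → Σnom=45.750; wc +0.351/-0.351 → slack +1.521/-1.391; half-tol=0.351, Σhalf²=0.598526
  +E: nom +37.340 → Σnom=83.090; wc +0.150/-0.150 → slack +1.671/-1.541; half-tol=0.150, Σhalf²=0.621026
  -F: nom -48.400 → Σnom=34.690; wc +0.225/-0.020 → slack +1.896/-1.561; half-tol=0.122, Σhalf²=0.636032
  +G: nom +29.000 → Σnom=63.690; wc +0.493/-0.350 → slack +2.389/-1.911; half-tol=0.421, Σhalf²=0.813694
  -H: nom -10.700 → Σnom=52.990; wc +0.112/-0.112 → slack +2.501/-2.023; half-tol=0.112, Σhalf²=0.826238
Nominal = 52.990. Worst-case = [52.990 - 2.023, 52.990 + 2.501] = [50.967, 55.491]. RSS = √0.826238 = 0.909.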